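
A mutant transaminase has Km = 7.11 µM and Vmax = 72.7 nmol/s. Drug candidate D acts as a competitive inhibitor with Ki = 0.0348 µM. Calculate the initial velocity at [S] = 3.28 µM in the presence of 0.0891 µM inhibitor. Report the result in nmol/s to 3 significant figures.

8.34 nmol/s

With α = 1 + [I]/Ki = 1 + 0.0891/0.0348 = 3.560, the competitive rate law is v = Vmax[S] / (αKm + [S]).
v = 72.7×3.28 / (3.560×7.11 + 3.28) = 238.5/28.59 = 8.34 nmol/s.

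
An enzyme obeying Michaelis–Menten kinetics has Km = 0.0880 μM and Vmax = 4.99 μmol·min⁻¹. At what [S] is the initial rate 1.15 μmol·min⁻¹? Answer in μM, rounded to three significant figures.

Rearranging v = Vmax[S]/(Km+[S]) gives [S] = Km·v/(Vmax − v).
[S] = 0.0880 × 1.15 / (4.99 − 1.15) = 0.1012/3.840 = 0.0264 μM.

0.0264 μM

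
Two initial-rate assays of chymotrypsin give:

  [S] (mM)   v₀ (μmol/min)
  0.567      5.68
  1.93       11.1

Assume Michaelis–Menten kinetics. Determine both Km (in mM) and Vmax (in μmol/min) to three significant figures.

Km = 1.27 mM; Vmax = 18.4 μmol/min

In reciprocal form, 1/v = (Km/Vmax)·(1/[S]) + 1/Vmax. The two points give (1/[S], 1/v) = (1.764, 0.1761) and (0.5181, 0.09009).
Slope = (0.1761 − 0.09009)/(1.764 − 0.5181) = 0.06902; intercept = 0.1761 − 0.06902×1.764 = 0.05433.
Vmax = 1/intercept = 18.4 μmol/min; Km = slope × Vmax = 0.06902 × 18.4 = 1.27 mM.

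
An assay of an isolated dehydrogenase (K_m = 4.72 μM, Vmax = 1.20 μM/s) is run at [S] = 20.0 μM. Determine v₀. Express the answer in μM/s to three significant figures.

v = Vmax·[S]/(Km + [S]) = 1.20 × 20.0 / (4.72 + 20.0)
  = 24.00 / 24.72 = 0.971 μM/s.

0.971 μM/s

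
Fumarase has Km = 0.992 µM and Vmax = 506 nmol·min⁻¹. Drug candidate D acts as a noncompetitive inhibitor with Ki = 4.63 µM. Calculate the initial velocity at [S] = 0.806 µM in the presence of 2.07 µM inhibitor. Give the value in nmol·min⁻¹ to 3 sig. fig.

157 nmol·min⁻¹

α = 1 + [I]/Ki = 1 + 2.07/4.63 = 1.447.
For a noncompetitive inhibitor, Vmax is reduced to Vmax/α while Km is unchanged: Km,app = 0.992 µM, Vmax,app = 350 nmol·min⁻¹.
v = Vmax,app·[S]/(Km,app + [S]) = 350 × 0.806/(0.992 + 0.806) = 157 nmol·min⁻¹.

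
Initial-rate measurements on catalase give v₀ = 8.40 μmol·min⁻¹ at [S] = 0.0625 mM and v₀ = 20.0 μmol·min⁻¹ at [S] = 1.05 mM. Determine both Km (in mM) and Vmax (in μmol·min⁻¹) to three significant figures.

Km = 0.101 mM; Vmax = 21.9 μmol·min⁻¹

From v = Vmax[S]/(Km+[S]), each point gives Vmax = v(Km+[S])/[S].
Equating: 8.40(Km+0.0625)/0.0625 = 20.0(Km+1.05)/1.05.
134.4·Km + 8.40 = 19.05·Km + 20.0, so (134.4 − 19.05)·Km = 20.0 − 8.40.
Km = 11.60/115.4 = 0.101 mM; then Vmax = 8.40(0.101+0.0625)/0.0625 = 21.9 μmol·min⁻¹.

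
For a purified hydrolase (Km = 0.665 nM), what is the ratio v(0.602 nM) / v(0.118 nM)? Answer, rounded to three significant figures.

3.15

Since Vmax cancels, v₂/v₁ = [S]₂(Km+[S]₁) / [S]₁(Km+[S]₂).
= 0.602×(0.665+0.118) / (0.118×(0.665+0.602)) = 0.4714/0.1495 = 3.15.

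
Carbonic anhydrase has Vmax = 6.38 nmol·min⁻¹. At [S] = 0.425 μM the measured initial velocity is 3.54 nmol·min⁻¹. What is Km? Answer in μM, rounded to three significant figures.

v/Vmax = 3.54/6.38 = 0.5549 = [S]/(Km+[S]).
So Km + [S] = [S]/0.5549 = 0.7660 μM, giving Km = 0.7660 − 0.425 = 0.341 μM.

0.341 μM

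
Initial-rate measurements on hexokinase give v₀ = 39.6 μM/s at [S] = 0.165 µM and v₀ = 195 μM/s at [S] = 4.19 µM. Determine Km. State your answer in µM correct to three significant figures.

0.803 µM

From v = Vmax[S]/(Km+[S]), each point gives Vmax = v(Km+[S])/[S].
Equating: 39.6(Km+0.165)/0.165 = 195(Km+4.19)/4.19.
240.0·Km + 39.6 = 46.54·Km + 195, so (240.0 − 46.54)·Km = 195 − 39.6.
Km = 155.4/193.5 = 0.803 µM; then Vmax = 39.6(0.803+0.165)/0.165 = 232 μM/s.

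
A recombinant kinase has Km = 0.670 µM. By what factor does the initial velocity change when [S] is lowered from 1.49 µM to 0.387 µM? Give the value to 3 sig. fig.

The fractional saturations are [S]/(Km+[S]) = 1.49/2.160 = 0.6898 and 0.387/1.057 = 0.3661.
v₂/v₁ is just their ratio: 0.3661/0.6898 = 0.531.

0.531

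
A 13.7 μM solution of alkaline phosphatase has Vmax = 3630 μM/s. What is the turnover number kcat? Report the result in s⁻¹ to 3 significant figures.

kcat = Vmax/[E]total = 3630 μM/s / 13.7 μM = 265 s⁻¹.

265 s⁻¹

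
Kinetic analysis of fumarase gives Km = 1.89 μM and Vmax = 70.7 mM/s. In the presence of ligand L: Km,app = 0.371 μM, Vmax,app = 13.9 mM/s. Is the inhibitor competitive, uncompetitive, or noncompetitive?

uncompetitive

Both Km and Vmax decrease by the same factor (~5.09-fold) — characteristic of uncompetitive inhibition.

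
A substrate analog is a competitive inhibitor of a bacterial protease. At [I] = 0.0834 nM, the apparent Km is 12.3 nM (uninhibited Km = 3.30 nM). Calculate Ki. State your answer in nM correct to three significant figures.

0.0306 nM

Competitive: Km,app = α·Km with α = 1 + [I]/Ki.
α = Km,app/Km = 12.3/3.30 = 3.727.
Since α = 1 + [I]/Ki, [I]/Ki = 3.727 − 1 = 2.727 and Ki = 0.0834/2.727 = 0.0306 nM.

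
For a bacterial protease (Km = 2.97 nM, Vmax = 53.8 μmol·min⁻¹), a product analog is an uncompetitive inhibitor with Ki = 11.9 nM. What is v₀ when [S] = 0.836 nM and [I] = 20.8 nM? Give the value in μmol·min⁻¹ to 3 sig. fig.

α = 1 + [I]/Ki = 1 + 20.8/11.9 = 2.748.
For an uncompetitive inhibitor, both parameters are divided by α, giving Vmax/α and Km/α: Km,app = 1.08 nM, Vmax,app = 19.6 μmol·min⁻¹.
v = Vmax,app·[S]/(Km,app + [S]) = 19.6 × 0.836/(1.08 + 0.836) = 8.54 μmol·min⁻¹.

8.54 μmol·min⁻¹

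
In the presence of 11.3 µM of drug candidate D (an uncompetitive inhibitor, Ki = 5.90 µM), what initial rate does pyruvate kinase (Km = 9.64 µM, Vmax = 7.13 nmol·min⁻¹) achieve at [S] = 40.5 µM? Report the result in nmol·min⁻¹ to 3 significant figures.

2.26 nmol·min⁻¹

With α = 1 + [I]/Ki = 1 + 11.3/5.90 = 2.915, the uncompetitive rate law is v = (Vmax/α)·[S] / (Km/α + [S]).
v = (7.13/2.915)×40.5 / (9.64/2.915 + 40.5) = 99.05/43.81 = 2.26 nmol·min⁻¹.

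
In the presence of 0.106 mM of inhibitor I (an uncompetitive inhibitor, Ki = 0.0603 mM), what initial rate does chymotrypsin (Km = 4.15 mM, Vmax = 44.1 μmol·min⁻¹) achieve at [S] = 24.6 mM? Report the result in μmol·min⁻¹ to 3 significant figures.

15.1 μmol·min⁻¹

α = 1 + [I]/Ki = 1 + 0.106/0.0603 = 2.758.
For an uncompetitive inhibitor, both parameters are divided by α, giving Vmax/α and Km/α: Km,app = 1.50 mM, Vmax,app = 16.0 μmol·min⁻¹.
v = Vmax,app·[S]/(Km,app + [S]) = 16.0 × 24.6/(1.50 + 24.6) = 15.1 μmol·min⁻¹.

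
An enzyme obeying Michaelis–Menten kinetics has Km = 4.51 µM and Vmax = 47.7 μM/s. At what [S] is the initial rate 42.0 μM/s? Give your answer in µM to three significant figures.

Rearranging v = Vmax[S]/(Km+[S]) gives [S] = Km·v/(Vmax − v).
[S] = 4.51 × 42.0 / (47.7 − 42.0) = 189.4/5.700 = 33.2 µM.

33.2 µM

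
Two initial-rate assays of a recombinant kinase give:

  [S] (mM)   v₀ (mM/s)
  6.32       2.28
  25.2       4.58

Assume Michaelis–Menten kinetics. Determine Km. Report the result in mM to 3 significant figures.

In reciprocal form, 1/v = (Km/Vmax)·(1/[S]) + 1/Vmax. The two points give (1/[S], 1/v) = (0.1582, 0.4386) and (0.03968, 0.2183).
Slope = (0.4386 − 0.2183)/(0.1582 − 0.03968) = 1.858; intercept = 0.4386 − 1.858×0.1582 = 0.1446.
Vmax = 1/intercept = 6.92 mM/s; Km = slope × Vmax = 1.858 × 6.92 = 12.8 mM.

12.8 mM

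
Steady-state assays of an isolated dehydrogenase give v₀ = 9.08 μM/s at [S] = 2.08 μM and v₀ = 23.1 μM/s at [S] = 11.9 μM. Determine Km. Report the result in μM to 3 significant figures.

5.78 μM

In reciprocal form, 1/v = (Km/Vmax)·(1/[S]) + 1/Vmax. The two points give (1/[S], 1/v) = (0.4808, 0.1101) and (0.08403, 0.04329).
Slope = (0.1101 − 0.04329)/(0.4808 − 0.08403) = 0.1685; intercept = 0.1101 − 0.1685×0.4808 = 0.02913.
Vmax = 1/intercept = 34.3 μM/s; Km = slope × Vmax = 0.1685 × 34.3 = 5.78 μM.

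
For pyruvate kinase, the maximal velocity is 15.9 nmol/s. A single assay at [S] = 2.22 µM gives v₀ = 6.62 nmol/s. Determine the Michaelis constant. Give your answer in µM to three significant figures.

v/Vmax = 6.62/15.9 = 0.4164 = [S]/(Km+[S]).
So Km + [S] = [S]/0.4164 = 5.332 µM, giving Km = 5.332 − 2.22 = 3.11 µM.

3.11 µM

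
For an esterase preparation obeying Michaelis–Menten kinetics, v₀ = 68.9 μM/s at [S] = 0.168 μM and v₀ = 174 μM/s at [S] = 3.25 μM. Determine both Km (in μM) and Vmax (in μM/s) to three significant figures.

Km = 0.295 μM; Vmax = 190 μM/s

In reciprocal form, 1/v = (Km/Vmax)·(1/[S]) + 1/Vmax. The two points give (1/[S], 1/v) = (5.952, 0.01451) and (0.3077, 0.005747).
Slope = (0.01451 − 0.005747)/(5.952 − 0.3077) = 0.001553; intercept = 0.01451 − 0.001553×5.952 = 0.005269.
Vmax = 1/intercept = 190 μM/s; Km = slope × Vmax = 0.001553 × 190 = 0.295 μM.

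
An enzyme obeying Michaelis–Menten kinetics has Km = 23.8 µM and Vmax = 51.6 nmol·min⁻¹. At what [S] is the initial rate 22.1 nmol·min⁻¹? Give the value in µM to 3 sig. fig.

17.8 µM

Rearranging v = Vmax[S]/(Km+[S]) gives [S] = Km·v/(Vmax − v).
[S] = 23.8 × 22.1 / (51.6 − 22.1) = 526.0/29.50 = 17.8 µM.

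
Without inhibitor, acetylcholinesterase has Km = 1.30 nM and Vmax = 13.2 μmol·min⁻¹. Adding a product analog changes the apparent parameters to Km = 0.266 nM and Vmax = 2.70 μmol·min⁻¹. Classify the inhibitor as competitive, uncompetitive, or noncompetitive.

Both Km and Vmax decrease by the same factor (~4.88-fold) — characteristic of uncompetitive inhibition.

uncompetitive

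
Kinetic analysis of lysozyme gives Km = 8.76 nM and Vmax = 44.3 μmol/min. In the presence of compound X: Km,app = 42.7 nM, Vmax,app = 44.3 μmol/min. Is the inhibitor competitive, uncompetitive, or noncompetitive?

competitive

Km increases (8.76 → 42.7 nM) while Vmax is unchanged — the hallmark of competitive inhibition.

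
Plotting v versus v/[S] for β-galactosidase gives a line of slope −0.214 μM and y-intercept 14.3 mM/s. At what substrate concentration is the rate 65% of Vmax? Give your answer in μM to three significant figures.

The Eadie–Hofstee slope gives Km = 0.214 μM (slope = −Km).
v/Vmax = [S]/(Km+[S]) = 0.65 ⇒ [S] = Km·0.65/(1−0.65) = 0.214 × 1.857 = 0.397 μM.

0.397 μM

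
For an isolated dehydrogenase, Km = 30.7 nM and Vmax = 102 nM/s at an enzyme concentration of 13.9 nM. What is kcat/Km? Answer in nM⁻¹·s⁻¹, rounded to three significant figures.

0.239 nM⁻¹·s⁻¹

kcat = Vmax/[E]total = 102/13.9 = 7.34 s⁻¹.
kcat/Km = 7.34/30.7 = 0.239 nM⁻¹·s⁻¹.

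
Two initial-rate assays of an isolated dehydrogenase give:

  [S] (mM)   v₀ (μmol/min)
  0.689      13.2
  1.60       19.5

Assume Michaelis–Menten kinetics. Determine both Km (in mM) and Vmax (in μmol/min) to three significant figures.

Km = 0.904 mM; Vmax = 30.5 μmol/min

From v = Vmax[S]/(Km+[S]), each point gives Vmax = v(Km+[S])/[S].
Equating: 13.2(Km+0.689)/0.689 = 19.5(Km+1.60)/1.60.
19.16·Km + 13.2 = 12.19·Km + 19.5, so (19.16 − 12.19)·Km = 19.5 − 13.2.
Km = 6.300/6.971 = 0.904 mM; then Vmax = 13.2(0.904+0.689)/0.689 = 30.5 μmol/min.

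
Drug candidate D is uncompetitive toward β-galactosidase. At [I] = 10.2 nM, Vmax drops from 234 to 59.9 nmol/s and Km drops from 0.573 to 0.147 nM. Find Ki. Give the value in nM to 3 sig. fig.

3.51 nM

Uncompetitive: Vmax,app = Vmax/α (and Km,app = Km/α) with α = 1 + [I]/Ki.
α = Vmax/Vmax,app = 234/59.9 = 3.907.
Ki = [I]/(α − 1) = 10.2/2.907 = 3.51 nM.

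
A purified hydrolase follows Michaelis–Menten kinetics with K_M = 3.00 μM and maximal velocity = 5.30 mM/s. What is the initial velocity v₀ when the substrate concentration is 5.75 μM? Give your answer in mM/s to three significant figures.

v = Vmax·[S]/(Km + [S]) = 5.30 × 5.75 / (3.00 + 5.75)
  = 30.48 / 8.750 = 3.48 mM/s.

3.48 mM/s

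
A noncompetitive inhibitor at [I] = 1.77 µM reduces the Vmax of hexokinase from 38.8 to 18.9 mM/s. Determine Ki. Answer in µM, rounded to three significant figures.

1.68 µM

Noncompetitive: Vmax,app = Vmax/α with α = 1 + [I]/Ki.
α = Vmax/Vmax,app = 38.8/18.9 = 2.053.
Since α = 1 + [I]/Ki, [I]/Ki = 2.053 − 1 = 1.053 and Ki = 1.77/1.053 = 1.68 µM.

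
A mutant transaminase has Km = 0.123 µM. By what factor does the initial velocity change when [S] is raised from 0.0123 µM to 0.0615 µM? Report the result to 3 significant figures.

3.67

Since Vmax cancels, v₂/v₁ = [S]₂(Km+[S]₁) / [S]₁(Km+[S]₂).
= 0.0615×(0.123+0.0123) / (0.0123×(0.123+0.0615)) = 0.008321/0.002269 = 3.67.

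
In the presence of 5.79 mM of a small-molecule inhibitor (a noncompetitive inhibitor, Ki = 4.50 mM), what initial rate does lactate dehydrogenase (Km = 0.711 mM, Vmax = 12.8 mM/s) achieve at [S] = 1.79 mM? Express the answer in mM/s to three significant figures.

With α = 1 + [I]/Ki = 1 + 5.79/4.50 = 2.287, the noncompetitive rate law is v = (Vmax/α)·[S] / (Km + [S]).
v = (12.8/2.287)×1.79 / (0.711 + 1.79) = 10.02/2.501 = 4.01 mM/s.

4.01 mM/s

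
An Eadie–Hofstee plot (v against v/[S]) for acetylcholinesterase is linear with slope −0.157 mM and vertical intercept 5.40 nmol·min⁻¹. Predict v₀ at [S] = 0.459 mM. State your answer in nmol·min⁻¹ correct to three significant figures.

In the Eadie–Hofstee form v = Vmax − Km·(v/[S]), the slope is −Km and the intercept is Vmax, so Km = 0.157 mM and Vmax = 5.40 nmol·min⁻¹.
v = 5.40 × 0.459/(0.157 + 0.459) = 4.02 nmol·min⁻¹.

4.02 nmol·min⁻¹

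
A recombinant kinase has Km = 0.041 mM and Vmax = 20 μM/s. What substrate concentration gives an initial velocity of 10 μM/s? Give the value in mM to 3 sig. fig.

0.0410 mM

The required fractional saturation is v/Vmax = 10/20 = 0.5000.
Then [S]/(Km+[S]) = 0.5000 ⇒ [S] = 0.041 × 0.5000/(1 − 0.5000) = 0.0410 mM.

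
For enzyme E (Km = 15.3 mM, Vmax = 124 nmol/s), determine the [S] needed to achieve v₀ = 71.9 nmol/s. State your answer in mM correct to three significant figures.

Rearranging v = Vmax[S]/(Km+[S]) gives [S] = Km·v/(Vmax − v).
[S] = 15.3 × 71.9 / (124 − 71.9) = 1100/52.10 = 21.1 mM.

21.1 mM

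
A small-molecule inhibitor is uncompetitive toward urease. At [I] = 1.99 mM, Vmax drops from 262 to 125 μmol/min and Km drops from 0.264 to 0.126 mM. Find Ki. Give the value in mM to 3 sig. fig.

Uncompetitive: Vmax,app = Vmax/α (and Km,app = Km/α) with α = 1 + [I]/Ki.
α = Vmax/Vmax,app = 262/125 = 2.096.
Since α = 1 + [I]/Ki, [I]/Ki = 2.096 − 1 = 1.096 and Ki = 1.99/1.096 = 1.82 mM.

1.82 mM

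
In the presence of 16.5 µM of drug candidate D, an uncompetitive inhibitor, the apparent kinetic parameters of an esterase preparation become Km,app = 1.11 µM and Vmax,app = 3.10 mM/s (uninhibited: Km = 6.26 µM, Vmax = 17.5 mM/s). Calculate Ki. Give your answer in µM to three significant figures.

3.55 µM

Uncompetitive: Vmax,app = Vmax/α (and Km,app = Km/α) with α = 1 + [I]/Ki.
α = Vmax/Vmax,app = 17.5/3.10 = 5.645.
Ki = [I]/(α − 1) = 16.5/4.645 = 3.55 µM.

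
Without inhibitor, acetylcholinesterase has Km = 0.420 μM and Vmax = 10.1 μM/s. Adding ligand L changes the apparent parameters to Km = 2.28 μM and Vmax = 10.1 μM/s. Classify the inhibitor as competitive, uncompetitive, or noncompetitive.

Km increases (0.420 → 2.28 μM) while Vmax is unchanged — the hallmark of competitive inhibition.

competitive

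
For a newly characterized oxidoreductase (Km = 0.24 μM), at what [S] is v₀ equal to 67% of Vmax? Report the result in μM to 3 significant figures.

0.487 μM

v/Vmax = [S]/(Km+[S]) = 0.67, so [S] = Km·0.67/(1 − 0.67) = 0.24 × 2.030.
[S] = 0.487 μM.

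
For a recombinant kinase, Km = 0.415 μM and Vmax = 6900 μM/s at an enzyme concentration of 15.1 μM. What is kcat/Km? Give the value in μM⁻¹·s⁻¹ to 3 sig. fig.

1100 μM⁻¹·s⁻¹

kcat = Vmax/[E]total = 6900/15.1 = 457 s⁻¹.
kcat/Km = 457/0.415 = 1100 μM⁻¹·s⁻¹.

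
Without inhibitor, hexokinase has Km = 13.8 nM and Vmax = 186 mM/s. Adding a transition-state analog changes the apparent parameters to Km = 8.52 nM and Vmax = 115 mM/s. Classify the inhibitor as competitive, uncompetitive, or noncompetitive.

Both Km and Vmax decrease by the same factor (~1.62-fold) — characteristic of uncompetitive inhibition.

uncompetitive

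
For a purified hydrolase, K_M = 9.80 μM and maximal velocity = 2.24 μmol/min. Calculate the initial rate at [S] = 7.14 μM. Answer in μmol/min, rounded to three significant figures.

[S]/(Km+[S]) = 7.14/16.94 = 0.4215, the fractional saturation.
v = 0.4215 × Vmax = 0.4215 × 2.24 = 0.944 μmol/min.

0.944 μmol/min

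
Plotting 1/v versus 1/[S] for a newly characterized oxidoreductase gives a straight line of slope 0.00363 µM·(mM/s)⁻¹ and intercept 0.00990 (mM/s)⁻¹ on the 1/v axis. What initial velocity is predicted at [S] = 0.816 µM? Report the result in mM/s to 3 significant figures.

69.7 mM/s

The y-intercept is 1/Vmax, so Vmax = 1/0.00990 = 101 mM/s.
The slope is Km/Vmax, so Km = 0.00363 × 101 = 0.367 µM.
Then v = 101 × 0.816/(0.367 + 0.816) = 69.7 mM/s.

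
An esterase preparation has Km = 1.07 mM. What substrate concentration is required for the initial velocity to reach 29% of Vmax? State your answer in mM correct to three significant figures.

v/Vmax = [S]/(Km+[S]) = 0.29, so [S] = Km·0.29/(1 − 0.29) = 1.07 × 0.4085.
[S] = 0.437 mM.

0.437 mM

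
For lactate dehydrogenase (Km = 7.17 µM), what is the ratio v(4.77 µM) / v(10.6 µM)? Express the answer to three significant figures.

Since Vmax cancels, v₂/v₁ = [S]₂(Km+[S]₁) / [S]₁(Km+[S]₂).
= 4.77×(7.17+10.6) / (10.6×(7.17+4.77)) = 84.76/126.6 = 0.670.

0.670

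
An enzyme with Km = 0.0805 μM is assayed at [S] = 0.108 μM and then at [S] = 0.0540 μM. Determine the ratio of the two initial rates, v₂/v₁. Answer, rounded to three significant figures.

The fractional saturations are [S]/(Km+[S]) = 0.108/0.1885 = 0.5729 and 0.0540/0.1345 = 0.4015.
v₂/v₁ is just their ratio: 0.4015/0.5729 = 0.701.

0.701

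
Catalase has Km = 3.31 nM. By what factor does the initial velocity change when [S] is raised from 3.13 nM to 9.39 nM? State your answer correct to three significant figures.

Since Vmax cancels, v₂/v₁ = [S]₂(Km+[S]₁) / [S]₁(Km+[S]₂).
= 9.39×(3.31+3.13) / (3.13×(3.31+9.39)) = 60.47/39.75 = 1.52.

1.52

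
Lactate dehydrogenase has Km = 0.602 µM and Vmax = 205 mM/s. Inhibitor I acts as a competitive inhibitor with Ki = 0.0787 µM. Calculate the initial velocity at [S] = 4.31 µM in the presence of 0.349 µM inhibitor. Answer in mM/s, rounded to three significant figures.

α = 1 + [I]/Ki = 1 + 0.349/0.0787 = 5.435.
For a competitive inhibitor, Vmax is unchanged and the apparent Km becomes α·Km: Km,app = 3.27 µM, Vmax,app = 205 mM/s.
v = Vmax,app·[S]/(Km,app + [S]) = 205 × 4.31/(3.27 + 4.31) = 117 mM/s.

117 mM/s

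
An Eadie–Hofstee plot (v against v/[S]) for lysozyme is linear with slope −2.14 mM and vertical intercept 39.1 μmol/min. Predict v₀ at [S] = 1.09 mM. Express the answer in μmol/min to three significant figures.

In the Eadie–Hofstee form v = Vmax − Km·(v/[S]), the slope is −Km and the intercept is Vmax, so Km = 2.14 mM and Vmax = 39.1 μmol/min.
v = 39.1 × 1.09/(2.14 + 1.09) = 13.2 μmol/min.

13.2 μmol/min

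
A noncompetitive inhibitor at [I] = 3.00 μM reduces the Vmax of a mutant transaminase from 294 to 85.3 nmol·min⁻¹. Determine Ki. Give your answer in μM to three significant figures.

1.23 μM

Noncompetitive: Vmax,app = Vmax/α with α = 1 + [I]/Ki.
α = Vmax/Vmax,app = 294/85.3 = 3.447.
Ki = [I]/(α − 1) = 3.00/2.447 = 1.23 μM.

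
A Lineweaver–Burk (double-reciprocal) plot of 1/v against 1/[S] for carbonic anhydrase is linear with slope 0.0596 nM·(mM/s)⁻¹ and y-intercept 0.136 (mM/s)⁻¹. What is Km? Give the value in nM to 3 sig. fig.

0.438 nM

y-intercept = 1/Vmax ⇒ Vmax = 7.35 mM/s; slope = Km/Vmax ⇒ Km = slope × Vmax.
Km = 0.0596 × 7.35 = 0.438 nM.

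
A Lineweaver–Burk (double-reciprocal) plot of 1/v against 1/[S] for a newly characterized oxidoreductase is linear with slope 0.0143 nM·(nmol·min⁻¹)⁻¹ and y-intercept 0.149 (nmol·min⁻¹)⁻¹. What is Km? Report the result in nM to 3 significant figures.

y-intercept = 1/Vmax ⇒ Vmax = 6.71 nmol·min⁻¹; slope = Km/Vmax ⇒ Km = slope × Vmax.
Km = 0.0143 × 6.71 = 0.0960 nM.

0.0960 nM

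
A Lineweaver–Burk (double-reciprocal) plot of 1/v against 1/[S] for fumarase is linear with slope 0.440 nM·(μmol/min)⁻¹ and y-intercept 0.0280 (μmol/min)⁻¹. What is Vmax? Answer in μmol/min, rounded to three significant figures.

35.7 μmol/min

The y-intercept of a Lineweaver–Burk plot equals 1/Vmax, so Vmax = 1/0.0280 = 35.7 μmol/min.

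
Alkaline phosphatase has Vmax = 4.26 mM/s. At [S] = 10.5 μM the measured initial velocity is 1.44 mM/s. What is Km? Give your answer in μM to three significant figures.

20.6 μM

From v = Vmax[S]/(Km+[S]), Km = [S](Vmax − v)/v.
Km = 10.5 × (4.26 − 1.44) / 1.44 = 29.61/1.44 = 20.6 μM.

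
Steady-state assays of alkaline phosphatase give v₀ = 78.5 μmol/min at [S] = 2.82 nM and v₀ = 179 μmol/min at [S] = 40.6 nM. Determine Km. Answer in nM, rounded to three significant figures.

4.29 nM

In reciprocal form, 1/v = (Km/Vmax)·(1/[S]) + 1/Vmax. The two points give (1/[S], 1/v) = (0.3546, 0.01274) and (0.02463, 0.005587).
Slope = (0.01274 − 0.005587)/(0.3546 − 0.02463) = 0.02167; intercept = 0.01274 − 0.02167×0.3546 = 0.005053.
Vmax = 1/intercept = 198 μmol/min; Km = slope × Vmax = 0.02167 × 198 = 4.29 nM.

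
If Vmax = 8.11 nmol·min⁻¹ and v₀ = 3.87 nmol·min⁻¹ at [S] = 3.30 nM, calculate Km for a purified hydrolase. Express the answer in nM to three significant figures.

3.62 nM

From v = Vmax[S]/(Km+[S]), Km = [S](Vmax − v)/v.
Km = 3.30 × (8.11 − 3.87) / 3.87 = 13.99/3.87 = 3.62 nM.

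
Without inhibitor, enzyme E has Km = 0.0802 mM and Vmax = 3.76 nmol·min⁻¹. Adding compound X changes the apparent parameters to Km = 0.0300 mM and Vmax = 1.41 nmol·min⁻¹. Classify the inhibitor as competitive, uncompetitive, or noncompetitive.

Both Km and Vmax decrease by the same factor (~2.67-fold) — characteristic of uncompetitive inhibition.

uncompetitive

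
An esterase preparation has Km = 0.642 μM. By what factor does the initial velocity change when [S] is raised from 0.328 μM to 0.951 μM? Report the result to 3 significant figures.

The fractional saturations are [S]/(Km+[S]) = 0.328/0.9700 = 0.3381 and 0.951/1.593 = 0.5970.
v₂/v₁ is just their ratio: 0.5970/0.3381 = 1.77.

1.77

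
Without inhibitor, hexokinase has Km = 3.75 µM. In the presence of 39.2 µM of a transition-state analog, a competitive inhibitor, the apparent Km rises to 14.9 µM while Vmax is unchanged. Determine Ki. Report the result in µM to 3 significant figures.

Competitive: Km,app = α·Km with α = 1 + [I]/Ki.
α = Km,app/Km = 14.9/3.75 = 3.973.
Since α = 1 + [I]/Ki, [I]/Ki = 3.973 − 1 = 2.973 and Ki = 39.2/2.973 = 13.2 µM.

13.2 µM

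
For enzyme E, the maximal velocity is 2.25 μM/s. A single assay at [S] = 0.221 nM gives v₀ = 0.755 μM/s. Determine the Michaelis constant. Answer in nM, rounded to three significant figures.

0.438 nM

v/Vmax = 0.755/2.25 = 0.3356 = [S]/(Km+[S]).
So Km + [S] = [S]/0.3356 = 0.6586 nM, giving Km = 0.6586 − 0.221 = 0.438 nM.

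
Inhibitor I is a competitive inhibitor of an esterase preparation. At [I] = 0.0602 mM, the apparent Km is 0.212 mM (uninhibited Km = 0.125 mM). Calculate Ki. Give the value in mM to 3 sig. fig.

0.0865 mM

Competitive: Km,app = α·Km with α = 1 + [I]/Ki.
α = Km,app/Km = 0.212/0.125 = 1.696.
Ki = [I]/(α − 1) = 0.0602/0.6960 = 0.0865 mM.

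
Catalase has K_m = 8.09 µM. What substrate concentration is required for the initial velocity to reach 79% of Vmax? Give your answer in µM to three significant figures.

30.4 µM

v/Vmax = [S]/(Km+[S]) = 0.79, so [S] = Km·0.79/(1 − 0.79) = 8.09 × 3.762.
[S] = 30.4 µM.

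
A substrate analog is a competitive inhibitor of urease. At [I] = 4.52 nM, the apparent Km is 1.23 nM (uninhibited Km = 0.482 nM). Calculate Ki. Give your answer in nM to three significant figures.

Competitive: Km,app = α·Km with α = 1 + [I]/Ki.
α = Km,app/Km = 1.23/0.482 = 2.552.
Since α = 1 + [I]/Ki, [I]/Ki = 2.552 − 1 = 1.552 and Ki = 4.52/1.552 = 2.91 nM.

2.91 nM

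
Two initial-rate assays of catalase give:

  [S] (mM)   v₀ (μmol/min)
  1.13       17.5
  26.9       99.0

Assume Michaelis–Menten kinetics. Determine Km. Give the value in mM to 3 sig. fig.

In reciprocal form, 1/v = (Km/Vmax)·(1/[S]) + 1/Vmax. The two points give (1/[S], 1/v) = (0.8850, 0.05714) and (0.03717, 0.01010).
Slope = (0.05714 − 0.01010)/(0.8850 − 0.03717) = 0.05549; intercept = 0.05714 − 0.05549×0.8850 = 0.008038.
Vmax = 1/intercept = 124 μmol/min; Km = slope × Vmax = 0.05549 × 124 = 6.90 mM.

6.90 mM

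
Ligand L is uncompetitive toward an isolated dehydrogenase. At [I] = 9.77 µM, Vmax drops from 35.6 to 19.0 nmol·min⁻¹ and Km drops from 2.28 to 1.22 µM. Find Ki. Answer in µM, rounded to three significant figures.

11.2 µM

Uncompetitive: Vmax,app = Vmax/α (and Km,app = Km/α) with α = 1 + [I]/Ki.
α = Vmax/Vmax,app = 35.6/19.0 = 1.874.
Since α = 1 + [I]/Ki, [I]/Ki = 1.874 − 1 = 0.8737 and Ki = 9.77/0.8737 = 11.2 µM.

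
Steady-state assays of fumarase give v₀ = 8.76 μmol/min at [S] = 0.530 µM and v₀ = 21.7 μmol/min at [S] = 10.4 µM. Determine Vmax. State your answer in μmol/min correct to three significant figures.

In reciprocal form, 1/v = (Km/Vmax)·(1/[S]) + 1/Vmax. The two points give (1/[S], 1/v) = (1.887, 0.1142) and (0.09615, 0.04608).
Slope = (0.1142 − 0.04608)/(1.887 − 0.09615) = 0.03802; intercept = 0.1142 − 0.03802×1.887 = 0.04243.
Vmax = 1/intercept = 23.6 μmol/min; Km = slope × Vmax = 0.03802 × 23.6 = 0.896 µM.

23.6 μmol/min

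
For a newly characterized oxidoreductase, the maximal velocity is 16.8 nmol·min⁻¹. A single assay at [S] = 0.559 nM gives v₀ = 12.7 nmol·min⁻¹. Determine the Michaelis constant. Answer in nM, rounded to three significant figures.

From v = Vmax[S]/(Km+[S]), Km = [S](Vmax − v)/v.
Km = 0.559 × (16.8 − 12.7) / 12.7 = 2.292/12.7 = 0.180 nM.

0.180 nM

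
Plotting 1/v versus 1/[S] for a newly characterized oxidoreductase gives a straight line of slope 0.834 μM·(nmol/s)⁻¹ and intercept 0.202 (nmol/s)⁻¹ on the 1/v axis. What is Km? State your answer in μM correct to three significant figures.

y-intercept = 1/Vmax ⇒ Vmax = 4.95 nmol/s; slope = Km/Vmax ⇒ Km = slope × Vmax.
Km = 0.834 × 4.95 = 4.13 μM.

4.13 μM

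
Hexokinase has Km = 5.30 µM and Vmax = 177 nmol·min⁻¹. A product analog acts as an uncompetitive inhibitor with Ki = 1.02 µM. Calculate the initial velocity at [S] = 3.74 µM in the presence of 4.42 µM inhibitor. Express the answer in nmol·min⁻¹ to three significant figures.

26.2 nmol·min⁻¹

With α = 1 + [I]/Ki = 1 + 4.42/1.02 = 5.333, the uncompetitive rate law is v = (Vmax/α)·[S] / (Km/α + [S]).
v = (177/5.333)×3.74 / (5.30/5.333 + 3.74) = 124.1/4.734 = 26.2 nmol·min⁻¹.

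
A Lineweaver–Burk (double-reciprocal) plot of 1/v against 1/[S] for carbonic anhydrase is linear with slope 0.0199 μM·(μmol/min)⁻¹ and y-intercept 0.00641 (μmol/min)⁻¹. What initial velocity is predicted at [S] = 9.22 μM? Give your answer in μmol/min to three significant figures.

117 μmol/min

The y-intercept is 1/Vmax, so Vmax = 1/0.00641 = 156 μmol/min.
The slope is Km/Vmax, so Km = 0.0199 × 156 = 3.10 μM.
Then v = 156 × 9.22/(3.10 + 9.22) = 117 μmol/min.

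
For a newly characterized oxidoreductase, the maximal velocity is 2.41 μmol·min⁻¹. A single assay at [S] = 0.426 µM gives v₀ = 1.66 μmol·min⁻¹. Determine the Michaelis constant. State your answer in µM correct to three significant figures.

0.192 µM

From v = Vmax[S]/(Km+[S]), Km = [S](Vmax − v)/v.
Km = 0.426 × (2.41 − 1.66) / 1.66 = 0.3195/1.66 = 0.192 µM.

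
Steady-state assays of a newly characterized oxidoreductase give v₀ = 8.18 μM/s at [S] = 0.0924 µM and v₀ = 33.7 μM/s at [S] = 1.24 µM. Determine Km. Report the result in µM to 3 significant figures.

0.416 µM

In reciprocal form, 1/v = (Km/Vmax)·(1/[S]) + 1/Vmax. The two points give (1/[S], 1/v) = (10.82, 0.1222) and (0.8065, 0.02967).
Slope = (0.1222 − 0.02967)/(10.82 − 0.8065) = 0.009243; intercept = 0.1222 − 0.009243×10.82 = 0.02222.
Vmax = 1/intercept = 45.0 μM/s; Km = slope × Vmax = 0.009243 × 45.0 = 0.416 µM.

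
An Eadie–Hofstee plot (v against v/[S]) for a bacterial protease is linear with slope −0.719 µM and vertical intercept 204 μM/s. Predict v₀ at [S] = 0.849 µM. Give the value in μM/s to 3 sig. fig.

110 μM/s

In the Eadie–Hofstee form v = Vmax − Km·(v/[S]), the slope is −Km and the intercept is Vmax, so Km = 0.719 µM and Vmax = 204 μM/s.
v = 204 × 0.849/(0.719 + 0.849) = 110 μM/s.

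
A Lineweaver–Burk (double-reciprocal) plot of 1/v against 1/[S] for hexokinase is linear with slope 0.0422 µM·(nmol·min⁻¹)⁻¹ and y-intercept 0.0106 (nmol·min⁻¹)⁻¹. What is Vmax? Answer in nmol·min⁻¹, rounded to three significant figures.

94.3 nmol·min⁻¹

The y-intercept of a Lineweaver–Burk plot equals 1/Vmax, so Vmax = 1/0.0106 = 94.3 nmol·min⁻¹.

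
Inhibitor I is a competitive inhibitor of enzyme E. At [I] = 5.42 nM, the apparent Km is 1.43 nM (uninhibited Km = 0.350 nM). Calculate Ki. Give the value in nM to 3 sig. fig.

Competitive: Km,app = α·Km with α = 1 + [I]/Ki.
α = Km,app/Km = 1.43/0.350 = 4.086.
Since α = 1 + [I]/Ki, [I]/Ki = 4.086 − 1 = 3.086 and Ki = 5.42/3.086 = 1.76 nM.

1.76 nM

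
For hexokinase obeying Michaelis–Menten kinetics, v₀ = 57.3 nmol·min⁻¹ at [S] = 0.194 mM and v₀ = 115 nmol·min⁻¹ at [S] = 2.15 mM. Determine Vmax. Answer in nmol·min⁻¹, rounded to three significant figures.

In reciprocal form, 1/v = (Km/Vmax)·(1/[S]) + 1/Vmax. The two points give (1/[S], 1/v) = (5.155, 0.01745) and (0.4651, 0.008696).
Slope = (0.01745 − 0.008696)/(5.155 − 0.4651) = 0.001867; intercept = 0.01745 − 0.001867×5.155 = 0.007827.
Vmax = 1/intercept = 128 nmol·min⁻¹; Km = slope × Vmax = 0.001867 × 128 = 0.239 mM.

128 nmol·min⁻¹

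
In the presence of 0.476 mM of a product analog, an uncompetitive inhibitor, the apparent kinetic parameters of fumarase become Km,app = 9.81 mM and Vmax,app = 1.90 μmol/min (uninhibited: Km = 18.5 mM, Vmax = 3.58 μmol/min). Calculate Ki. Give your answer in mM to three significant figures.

Uncompetitive: Vmax,app = Vmax/α (and Km,app = Km/α) with α = 1 + [I]/Ki.
α = Vmax/Vmax,app = 3.58/1.90 = 1.884.
Ki = [I]/(α − 1) = 0.476/0.8842 = 0.538 mM.

0.538 mM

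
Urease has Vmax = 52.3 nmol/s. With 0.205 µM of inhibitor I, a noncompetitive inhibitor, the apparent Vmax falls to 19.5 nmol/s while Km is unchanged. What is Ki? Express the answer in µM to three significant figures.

0.122 µM

Noncompetitive: Vmax,app = Vmax/α with α = 1 + [I]/Ki.
α = Vmax/Vmax,app = 52.3/19.5 = 2.682.
Since α = 1 + [I]/Ki, [I]/Ki = 2.682 − 1 = 1.682 and Ki = 0.205/1.682 = 0.122 µM.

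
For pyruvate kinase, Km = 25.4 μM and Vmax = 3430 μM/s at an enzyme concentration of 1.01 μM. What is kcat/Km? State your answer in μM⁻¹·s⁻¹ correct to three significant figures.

kcat = Vmax/[E]total = 3430/1.01 = 3400 s⁻¹.
kcat/Km = 3400/25.4 = 134 μM⁻¹·s⁻¹.

134 μM⁻¹·s⁻¹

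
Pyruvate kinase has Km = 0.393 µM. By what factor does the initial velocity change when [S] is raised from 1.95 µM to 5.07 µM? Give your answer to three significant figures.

1.12

The fractional saturations are [S]/(Km+[S]) = 1.95/2.343 = 0.8323 and 5.07/5.463 = 0.9281.
v₂/v₁ is just their ratio: 0.9281/0.8323 = 1.12.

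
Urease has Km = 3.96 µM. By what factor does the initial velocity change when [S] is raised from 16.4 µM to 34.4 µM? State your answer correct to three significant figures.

Since Vmax cancels, v₂/v₁ = [S]₂(Km+[S]₁) / [S]₁(Km+[S]₂).
= 34.4×(3.96+16.4) / (16.4×(3.96+34.4)) = 700.4/629.1 = 1.11.

1.11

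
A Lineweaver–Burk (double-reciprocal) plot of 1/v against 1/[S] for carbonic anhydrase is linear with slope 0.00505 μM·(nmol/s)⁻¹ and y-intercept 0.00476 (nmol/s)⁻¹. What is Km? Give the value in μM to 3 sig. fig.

1.06 μM

y-intercept = 1/Vmax ⇒ Vmax = 210 nmol/s; slope = Km/Vmax ⇒ Km = slope × Vmax.
Km = 0.00505 × 210 = 1.06 μM.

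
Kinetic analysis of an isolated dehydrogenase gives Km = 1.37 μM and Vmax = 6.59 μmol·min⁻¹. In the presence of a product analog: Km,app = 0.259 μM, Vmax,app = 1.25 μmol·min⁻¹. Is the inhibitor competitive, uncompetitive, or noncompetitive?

Both Km and Vmax decrease by the same factor (~5.28-fold) — characteristic of uncompetitive inhibition.

uncompetitive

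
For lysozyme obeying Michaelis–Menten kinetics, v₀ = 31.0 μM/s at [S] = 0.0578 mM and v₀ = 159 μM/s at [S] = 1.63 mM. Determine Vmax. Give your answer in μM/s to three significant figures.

187 μM/s

In reciprocal form, 1/v = (Km/Vmax)·(1/[S]) + 1/Vmax. The two points give (1/[S], 1/v) = (17.30, 0.03226) and (0.6135, 0.006289).
Slope = (0.03226 − 0.006289)/(17.30 − 0.6135) = 0.001556; intercept = 0.03226 − 0.001556×17.30 = 0.005335.
Vmax = 1/intercept = 187 μM/s; Km = slope × Vmax = 0.001556 × 187 = 0.292 mM.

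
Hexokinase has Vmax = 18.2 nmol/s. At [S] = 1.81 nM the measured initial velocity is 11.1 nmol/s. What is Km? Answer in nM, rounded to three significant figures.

From v = Vmax[S]/(Km+[S]), Km = [S](Vmax − v)/v.
Km = 1.81 × (18.2 − 11.1) / 11.1 = 12.85/11.1 = 1.16 nM.

1.16 nM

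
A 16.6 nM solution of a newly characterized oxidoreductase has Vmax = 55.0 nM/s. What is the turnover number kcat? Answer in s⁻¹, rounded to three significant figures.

3.31 s⁻¹

kcat = Vmax/[E]total = 55.0 nM/s / 16.6 nM = 3.31 s⁻¹.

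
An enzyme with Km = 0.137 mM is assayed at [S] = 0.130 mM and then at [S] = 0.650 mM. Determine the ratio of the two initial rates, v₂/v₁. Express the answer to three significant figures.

1.70

Since Vmax cancels, v₂/v₁ = [S]₂(Km+[S]₁) / [S]₁(Km+[S]₂).
= 0.650×(0.137+0.130) / (0.130×(0.137+0.650)) = 0.1736/0.1023 = 1.70.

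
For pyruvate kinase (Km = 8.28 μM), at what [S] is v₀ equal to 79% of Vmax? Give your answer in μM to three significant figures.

v/Vmax = [S]/(Km+[S]) = 0.79, so [S] = Km·0.79/(1 − 0.79) = 8.28 × 3.762.
[S] = 31.1 μM.

31.1 μM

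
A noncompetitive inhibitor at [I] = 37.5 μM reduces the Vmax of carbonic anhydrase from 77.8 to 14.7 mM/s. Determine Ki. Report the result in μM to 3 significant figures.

8.74 μM

Noncompetitive: Vmax,app = Vmax/α with α = 1 + [I]/Ki.
α = Vmax/Vmax,app = 77.8/14.7 = 5.293.
Ki = [I]/(α − 1) = 37.5/4.293 = 8.74 μM.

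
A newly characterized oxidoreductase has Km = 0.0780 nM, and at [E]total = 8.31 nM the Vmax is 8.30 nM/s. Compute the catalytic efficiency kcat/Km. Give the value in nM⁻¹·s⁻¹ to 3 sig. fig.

kcat = Vmax/[E]total = 8.30/8.31 = 0.999 s⁻¹.
kcat/Km = 0.999/0.0780 = 12.8 nM⁻¹·s⁻¹.

12.8 nM⁻¹·s⁻¹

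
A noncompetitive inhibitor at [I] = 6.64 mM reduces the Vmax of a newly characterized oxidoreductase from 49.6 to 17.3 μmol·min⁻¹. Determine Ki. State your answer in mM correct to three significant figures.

3.56 mM

Noncompetitive: Vmax,app = Vmax/α with α = 1 + [I]/Ki.
α = Vmax/Vmax,app = 49.6/17.3 = 2.867.
Since α = 1 + [I]/Ki, [I]/Ki = 2.867 − 1 = 1.867 and Ki = 6.64/1.867 = 3.56 mM.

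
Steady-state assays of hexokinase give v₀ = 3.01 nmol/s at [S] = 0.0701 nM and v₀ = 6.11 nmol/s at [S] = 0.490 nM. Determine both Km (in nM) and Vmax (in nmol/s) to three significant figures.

Km = 0.102 nM; Vmax = 7.38 nmol/s

In reciprocal form, 1/v = (Km/Vmax)·(1/[S]) + 1/Vmax. The two points give (1/[S], 1/v) = (14.27, 0.3322) and (2.041, 0.1637).
Slope = (0.3322 − 0.1637)/(14.27 − 2.041) = 0.01379; intercept = 0.3322 − 0.01379×14.27 = 0.1355.
Vmax = 1/intercept = 7.38 nmol/s; Km = slope × Vmax = 0.01379 × 7.38 = 0.102 nM.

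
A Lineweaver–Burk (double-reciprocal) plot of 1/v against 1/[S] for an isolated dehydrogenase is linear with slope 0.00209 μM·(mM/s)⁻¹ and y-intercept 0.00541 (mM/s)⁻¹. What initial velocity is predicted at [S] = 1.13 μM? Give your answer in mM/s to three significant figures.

138 mM/s

The y-intercept is 1/Vmax, so Vmax = 1/0.00541 = 185 mM/s.
The slope is Km/Vmax, so Km = 0.00209 × 185 = 0.386 μM.
Then v = 185 × 1.13/(0.386 + 1.13) = 138 mM/s.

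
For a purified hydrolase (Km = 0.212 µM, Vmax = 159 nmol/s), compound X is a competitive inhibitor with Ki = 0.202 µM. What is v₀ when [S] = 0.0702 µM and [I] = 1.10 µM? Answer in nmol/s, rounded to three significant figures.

7.77 nmol/s

α = 1 + [I]/Ki = 1 + 1.10/0.202 = 6.446.
For a competitive inhibitor, Vmax is unchanged and the apparent Km becomes α·Km: Km,app = 1.37 µM, Vmax,app = 159 nmol/s.
v = Vmax,app·[S]/(Km,app + [S]) = 159 × 0.0702/(1.37 + 0.0702) = 7.77 nmol/s.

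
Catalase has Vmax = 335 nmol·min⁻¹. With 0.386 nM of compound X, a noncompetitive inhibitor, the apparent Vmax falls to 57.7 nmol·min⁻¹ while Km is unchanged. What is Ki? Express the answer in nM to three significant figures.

0.0803 nM

Noncompetitive: Vmax,app = Vmax/α with α = 1 + [I]/Ki.
α = Vmax/Vmax,app = 335/57.7 = 5.806.
Ki = [I]/(α − 1) = 0.386/4.806 = 0.0803 nM.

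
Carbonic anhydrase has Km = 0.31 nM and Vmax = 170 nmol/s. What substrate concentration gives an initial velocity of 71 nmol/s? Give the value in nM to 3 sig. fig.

0.222 nM

Rearranging v = Vmax[S]/(Km+[S]) gives [S] = Km·v/(Vmax − v).
[S] = 0.31 × 71 / (170 − 71) = 22.01/99.00 = 0.222 nM.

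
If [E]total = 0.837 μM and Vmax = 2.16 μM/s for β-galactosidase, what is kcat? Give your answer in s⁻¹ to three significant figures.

kcat = Vmax/[E]total = 2.16 μM/s / 0.837 μM = 2.58 s⁻¹.

2.58 s⁻¹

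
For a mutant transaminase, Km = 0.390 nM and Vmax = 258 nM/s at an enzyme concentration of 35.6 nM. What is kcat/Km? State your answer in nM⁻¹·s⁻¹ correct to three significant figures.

18.6 nM⁻¹·s⁻¹

kcat = Vmax/[E]total = 258/35.6 = 7.25 s⁻¹.
kcat/Km = 7.25/0.390 = 18.6 nM⁻¹·s⁻¹.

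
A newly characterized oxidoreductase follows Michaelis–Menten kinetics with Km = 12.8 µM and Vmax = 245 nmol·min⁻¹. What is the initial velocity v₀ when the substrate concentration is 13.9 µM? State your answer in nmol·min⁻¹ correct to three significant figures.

[S]/(Km+[S]) = 13.9/26.70 = 0.5206, the fractional saturation.
v = 0.5206 × Vmax = 0.5206 × 245 = 128 nmol·min⁻¹.

128 nmol·min⁻¹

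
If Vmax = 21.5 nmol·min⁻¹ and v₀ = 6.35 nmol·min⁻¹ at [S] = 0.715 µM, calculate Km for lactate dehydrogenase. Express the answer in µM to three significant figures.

v/Vmax = 6.35/21.5 = 0.2953 = [S]/(Km+[S]).
So Km + [S] = [S]/0.2953 = 2.421 µM, giving Km = 2.421 − 0.715 = 1.71 µM.

1.71 µM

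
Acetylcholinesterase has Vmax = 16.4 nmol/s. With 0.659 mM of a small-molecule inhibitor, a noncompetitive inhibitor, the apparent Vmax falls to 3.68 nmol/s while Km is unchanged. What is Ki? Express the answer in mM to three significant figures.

Noncompetitive: Vmax,app = Vmax/α with α = 1 + [I]/Ki.
α = Vmax/Vmax,app = 16.4/3.68 = 4.457.
Since α = 1 + [I]/Ki, [I]/Ki = 4.457 − 1 = 3.457 and Ki = 0.659/3.457 = 0.191 mM.

0.191 mM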